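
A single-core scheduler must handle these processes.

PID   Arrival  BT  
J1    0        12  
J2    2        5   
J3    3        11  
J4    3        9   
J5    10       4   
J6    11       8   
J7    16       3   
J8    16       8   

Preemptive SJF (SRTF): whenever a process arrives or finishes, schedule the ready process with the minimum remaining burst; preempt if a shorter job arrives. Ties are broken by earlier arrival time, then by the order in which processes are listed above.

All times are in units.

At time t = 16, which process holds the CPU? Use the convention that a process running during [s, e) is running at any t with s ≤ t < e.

Timeline: | J1 0-2 | J2 2-7 | J4 7-10 | J5 10-14 | J4 14-16 | J7 16-19 | J4 19-23 | J6 23-31 | J8 31-39 | J1 39-49 | J3 49-60 |
Completion: J1=49  J2=7  J3=60  J4=23  J5=14  J6=31  J7=19  J8=39
Turnaround (C−A): J1=49  J2=5  J3=57  J4=20  J5=4  J6=20  J7=3  J8=23

J7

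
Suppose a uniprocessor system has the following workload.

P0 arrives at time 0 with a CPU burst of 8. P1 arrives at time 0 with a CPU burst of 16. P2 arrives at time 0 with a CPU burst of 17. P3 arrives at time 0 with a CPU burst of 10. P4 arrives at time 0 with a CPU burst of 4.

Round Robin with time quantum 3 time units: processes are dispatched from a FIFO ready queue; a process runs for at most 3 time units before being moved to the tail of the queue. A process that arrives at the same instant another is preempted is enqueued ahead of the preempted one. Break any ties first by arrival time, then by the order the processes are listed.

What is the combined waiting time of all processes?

157

Timeline: | P0 0-3 | P1 3-6 | P2 6-9 | P3 9-12 | P4 12-15 | P0 15-18 | P1 18-21 | P2 21-24 | P3 24-27 | P4 27-28 | P0 28-30 | P1 30-33 | P2 33-36 | P3 36-39 | P1 39-42 | P2 42-45 | P3 45-46 | P1 46-49 | P2 49-52 | P1 52-53 | P2 53-55 |
Completion: P0=30  P1=53  P2=55  P3=46  P4=28
Turnaround (C−A): P0=30  P1=53  P2=55  P3=46  P4=28
Waiting = turnaround − burst: P0=22, P1=37, P2=38, P3=36, P4=24
Total waiting = 22 + 37 + 38 + 36 + 24 = 157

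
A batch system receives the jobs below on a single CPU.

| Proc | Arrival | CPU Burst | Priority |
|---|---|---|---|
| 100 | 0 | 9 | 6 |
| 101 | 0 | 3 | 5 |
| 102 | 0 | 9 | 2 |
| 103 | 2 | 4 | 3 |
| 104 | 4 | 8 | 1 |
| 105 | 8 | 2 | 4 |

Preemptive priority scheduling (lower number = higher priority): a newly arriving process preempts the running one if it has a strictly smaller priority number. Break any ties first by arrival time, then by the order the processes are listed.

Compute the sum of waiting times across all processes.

85

Gantt: | 102 0-4 | 104 4-12 | 102 12-17 | 103 17-21 | 105 21-23 | 101 23-26 | 100 26-35 |
Completion: 100=35  101=26  102=17  103=21  104=12  105=23
Waiting = turnaround − burst: 100=26, 101=23, 102=8, 103=15, 104=0, 105=13
Total waiting = 26 + 23 + 8 + 15 + 0 + 13 = 85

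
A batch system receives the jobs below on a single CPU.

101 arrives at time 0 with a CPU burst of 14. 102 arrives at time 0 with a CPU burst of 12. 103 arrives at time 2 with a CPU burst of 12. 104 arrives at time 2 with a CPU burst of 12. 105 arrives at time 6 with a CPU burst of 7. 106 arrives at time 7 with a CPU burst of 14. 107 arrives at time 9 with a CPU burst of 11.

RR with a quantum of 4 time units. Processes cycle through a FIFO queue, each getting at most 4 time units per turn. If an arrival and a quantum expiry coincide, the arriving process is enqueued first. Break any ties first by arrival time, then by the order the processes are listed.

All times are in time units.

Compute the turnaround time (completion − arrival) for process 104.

Timeline: | 101 0-4 | 102 4-8 | 103 8-12 | 104 12-16 | 101 16-20 | 105 20-24 | 106 24-28 | 102 28-32 | 107 32-36 | 103 36-40 | 104 40-44 | 101 44-48 | 105 48-51 | 106 51-55 | 102 55-59 | 107 59-63 | 103 63-67 | 104 67-71 | 101 71-73 | 106 73-77 | 107 77-80 | 106 80-82 |
Completion: 101=73  102=59  103=67  104=71  105=51  106=82  107=80
Turnaround(104) = completion − arrival = 71 − 2 = 69

69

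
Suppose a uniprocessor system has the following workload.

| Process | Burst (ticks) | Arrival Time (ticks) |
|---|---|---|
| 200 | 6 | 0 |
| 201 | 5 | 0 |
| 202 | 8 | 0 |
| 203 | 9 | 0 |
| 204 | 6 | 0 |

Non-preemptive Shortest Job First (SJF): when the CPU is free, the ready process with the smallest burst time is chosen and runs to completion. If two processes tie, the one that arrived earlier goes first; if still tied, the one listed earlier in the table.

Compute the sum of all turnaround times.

Gantt: | 201 0-5 | 200 5-11 | 204 11-17 | 202 17-25 | 203 25-34 |
Completion: 200=11  201=5  202=25  203=34  204=17
Turnaround = completion − arrival: 200=11, 201=5, 202=25, 203=34, 204=17
Total turnaround = 11 + 5 + 25 + 34 + 17 = 92

92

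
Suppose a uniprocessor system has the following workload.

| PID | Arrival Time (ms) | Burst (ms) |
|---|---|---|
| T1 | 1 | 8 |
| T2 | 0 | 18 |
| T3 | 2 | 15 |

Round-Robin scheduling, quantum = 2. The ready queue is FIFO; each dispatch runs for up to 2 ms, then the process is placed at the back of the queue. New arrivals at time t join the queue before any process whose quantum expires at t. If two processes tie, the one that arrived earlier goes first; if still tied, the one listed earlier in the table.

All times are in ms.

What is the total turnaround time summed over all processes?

99

Timeline: | T2 0-2 | T1 2-4 | T3 4-6 | T2 6-8 | T1 8-10 | T3 10-12 | T2 12-14 | T1 14-16 | T3 16-18 | T2 18-20 | T1 20-22 | T3 22-24 | T2 24-26 | T3 26-28 | T2 28-30 | T3 30-32 | T2 32-34 | T3 34-36 | T2 36-38 | T3 38-39 | T2 39-41 |
Completion: T1=22  T2=41  T3=39
Turnaround = completion − arrival: T1=21, T2=41, T3=37
Total turnaround = 21 + 41 + 37 = 99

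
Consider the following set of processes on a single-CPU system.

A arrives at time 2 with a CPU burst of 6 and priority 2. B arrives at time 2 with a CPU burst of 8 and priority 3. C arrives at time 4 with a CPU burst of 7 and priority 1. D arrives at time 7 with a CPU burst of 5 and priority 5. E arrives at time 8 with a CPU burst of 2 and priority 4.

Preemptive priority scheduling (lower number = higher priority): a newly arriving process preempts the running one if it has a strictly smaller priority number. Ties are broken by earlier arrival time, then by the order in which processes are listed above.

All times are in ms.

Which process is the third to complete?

B

Gantt: | idle 0-2 | A 2-4 | C 4-11 | A 11-15 | B 15-23 | E 23-25 | D 25-30 |
Completion: A=15  B=23  C=11  D=30  E=25
Finish order: C → A → B → E → D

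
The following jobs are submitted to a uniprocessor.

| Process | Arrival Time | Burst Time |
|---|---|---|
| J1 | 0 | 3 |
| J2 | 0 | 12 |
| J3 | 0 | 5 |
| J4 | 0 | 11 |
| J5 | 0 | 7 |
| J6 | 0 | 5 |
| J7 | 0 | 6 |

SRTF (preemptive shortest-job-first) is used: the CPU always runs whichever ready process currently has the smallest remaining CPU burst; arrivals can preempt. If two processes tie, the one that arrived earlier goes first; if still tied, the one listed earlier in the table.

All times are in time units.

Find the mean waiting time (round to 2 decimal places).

Timeline: | J1 0-3 | J3 3-8 | J6 8-13 | J7 13-19 | J5 19-26 | J4 26-37 | J2 37-49 |
Completion: J1=3  J2=49  J3=8  J4=37  J5=26  J6=13  J7=19
Turnaround (C−A): J1=3  J2=49  J3=8  J4=37  J5=26  J6=13  J7=19
Waiting times: J1=0, J2=37, J3=3, J4=26, J5=19, J6=8, J7=13
Average waiting = (0+37+3+26+19+8+13) / 7 = 106/7 = 15.14

15.14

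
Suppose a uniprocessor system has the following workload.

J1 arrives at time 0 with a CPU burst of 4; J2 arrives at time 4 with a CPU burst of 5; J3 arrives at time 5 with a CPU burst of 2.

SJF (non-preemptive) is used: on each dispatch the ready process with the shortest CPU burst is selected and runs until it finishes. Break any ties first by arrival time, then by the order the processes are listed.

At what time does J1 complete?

4

Timeline: | J1 0-4 | J2 4-9 | J3 9-11 |
Completion: J1=4  J2=9  J3=11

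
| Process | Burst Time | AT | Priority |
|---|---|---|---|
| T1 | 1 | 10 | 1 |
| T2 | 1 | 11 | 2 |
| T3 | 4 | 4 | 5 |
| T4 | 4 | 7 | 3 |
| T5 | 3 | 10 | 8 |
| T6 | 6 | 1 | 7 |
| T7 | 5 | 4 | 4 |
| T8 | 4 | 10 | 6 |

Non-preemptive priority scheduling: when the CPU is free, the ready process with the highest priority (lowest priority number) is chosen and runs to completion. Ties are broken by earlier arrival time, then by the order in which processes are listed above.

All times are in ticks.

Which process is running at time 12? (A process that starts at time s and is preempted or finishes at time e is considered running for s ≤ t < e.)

T2

Schedule: | idle 0-1 | T6 1-7 | T4 7-11 | T1 11-12 | T2 12-13 | T7 13-18 | T3 18-22 | T8 22-26 | T5 26-29 |
Completion: T1=12  T2=13  T3=22  T4=11  T5=29  T6=7  T7=18  T8=26
Turnaround (C−A): T1=2  T2=2  T3=18  T4=4  T5=19  T6=6  T7=14  T8=16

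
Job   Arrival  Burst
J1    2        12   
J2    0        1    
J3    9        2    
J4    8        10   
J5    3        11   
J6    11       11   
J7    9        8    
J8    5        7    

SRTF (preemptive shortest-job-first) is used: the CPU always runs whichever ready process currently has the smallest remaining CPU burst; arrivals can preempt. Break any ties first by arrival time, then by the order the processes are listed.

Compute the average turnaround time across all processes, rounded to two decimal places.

Timeline: | J2 0-1 | idle 1-2 | J1 2-5 | J8 5-9 | J3 9-11 | J8 11-14 | J7 14-22 | J1 22-31 | J4 31-41 | J5 41-52 | J6 52-63 |
Completion: J1=31  J2=1  J3=11  J4=41  J5=52  J6=63  J7=22  J8=14
Turnaround times: J1=29, J2=1, J3=2, J4=33, J5=49, J6=52, J7=13, J8=9
Average turnaround = (29+1+2+33+49+52+13+9) / 8 = 188/8 = 23.50

23.50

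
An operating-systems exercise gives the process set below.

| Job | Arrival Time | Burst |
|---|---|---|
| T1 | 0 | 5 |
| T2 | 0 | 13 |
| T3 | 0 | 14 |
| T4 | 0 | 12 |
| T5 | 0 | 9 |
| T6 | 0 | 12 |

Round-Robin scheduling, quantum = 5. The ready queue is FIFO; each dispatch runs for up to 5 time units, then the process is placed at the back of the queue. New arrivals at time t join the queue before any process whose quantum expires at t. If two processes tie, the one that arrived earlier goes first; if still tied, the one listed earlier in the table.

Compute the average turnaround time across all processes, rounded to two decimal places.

Gantt: | T1 0-5 | T2 5-10 | T3 10-15 | T4 15-20 | T5 20-25 | T6 25-30 | T2 30-35 | T3 35-40 | T4 40-45 | T5 45-49 | T6 49-54 | T2 54-57 | T3 57-61 | T4 61-63 | T6 63-65 |
Completion: T1=5  T2=57  T3=61  T4=63  T5=49  T6=65
Turnaround (C−A): T1=5  T2=57  T3=61  T4=63  T5=49  T6=65
Turnaround times: T1=5, T2=57, T3=61, T4=63, T5=49, T6=65
Average turnaround = (5+57+61+63+49+65) / 6 = 300/6 = 50.00

50.00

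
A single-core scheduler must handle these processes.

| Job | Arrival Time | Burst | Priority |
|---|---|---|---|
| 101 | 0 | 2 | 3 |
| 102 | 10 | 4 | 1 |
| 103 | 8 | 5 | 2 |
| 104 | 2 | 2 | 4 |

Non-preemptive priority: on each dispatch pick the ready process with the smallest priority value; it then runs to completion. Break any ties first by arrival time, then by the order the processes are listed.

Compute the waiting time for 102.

Timeline: | 101 0-2 | 104 2-4 | idle 4-8 | 103 8-13 | 102 13-17 |
Completion: 101=2  102=17  103=13  104=4
Turnaround (C−A): 101=2  102=7  103=5  104=2
Waiting(102) = turnaround − burst = 7 − 4 = 3

3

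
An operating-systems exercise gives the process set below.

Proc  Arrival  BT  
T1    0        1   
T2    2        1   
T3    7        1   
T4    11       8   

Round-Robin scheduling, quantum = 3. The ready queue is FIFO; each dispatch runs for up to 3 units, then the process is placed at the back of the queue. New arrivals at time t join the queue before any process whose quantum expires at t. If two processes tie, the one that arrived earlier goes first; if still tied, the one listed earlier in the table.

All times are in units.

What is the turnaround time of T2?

1

Gantt: | T1 0-1 | idle 1-2 | T2 2-3 | idle 3-7 | T3 7-8 | idle 8-11 | T4 11-19 |
Completion: T1=1  T2=3  T3=8  T4=19
Turnaround (C−A): T1=1  T2=1  T3=1  T4=8
Turnaround(T2) = completion − arrival = 3 − 2 = 1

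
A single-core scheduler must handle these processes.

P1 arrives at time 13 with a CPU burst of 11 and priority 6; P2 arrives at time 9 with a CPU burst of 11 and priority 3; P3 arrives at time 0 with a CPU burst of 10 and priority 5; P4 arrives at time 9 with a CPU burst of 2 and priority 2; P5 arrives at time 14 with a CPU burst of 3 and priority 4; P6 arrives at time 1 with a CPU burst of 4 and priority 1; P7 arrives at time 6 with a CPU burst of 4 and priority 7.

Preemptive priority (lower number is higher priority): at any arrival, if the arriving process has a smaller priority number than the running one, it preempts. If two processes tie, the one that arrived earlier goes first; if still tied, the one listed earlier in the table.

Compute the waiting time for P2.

Timeline: | P3 0-1 | P6 1-5 | P3 5-9 | P4 9-11 | P2 11-22 | P5 22-25 | P3 25-30 | P1 30-41 | P7 41-45 |
Completion: P1=41  P2=22  P3=30  P4=11  P5=25  P6=5  P7=45
Turnaround (C−A): P1=28  P2=13  P3=30  P4=2  P5=11  P6=4  P7=39
Waiting(P2) = turnaround − burst = 13 − 11 = 2

2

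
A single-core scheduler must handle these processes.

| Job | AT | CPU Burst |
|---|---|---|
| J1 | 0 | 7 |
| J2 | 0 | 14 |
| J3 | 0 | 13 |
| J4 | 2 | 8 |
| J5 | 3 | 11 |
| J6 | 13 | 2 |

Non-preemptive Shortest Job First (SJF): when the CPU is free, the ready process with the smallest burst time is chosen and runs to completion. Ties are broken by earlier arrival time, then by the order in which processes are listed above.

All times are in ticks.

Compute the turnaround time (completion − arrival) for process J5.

Timeline: | J1 0-7 | J4 7-15 | J6 15-17 | J5 17-28 | J3 28-41 | J2 41-55 |
Completion: J1=7  J2=55  J3=41  J4=15  J5=28  J6=17
Turnaround (C−A): J1=7  J2=55  J3=41  J4=13  J5=25  J6=4
Turnaround(J5) = completion − arrival = 28 − 3 = 25

25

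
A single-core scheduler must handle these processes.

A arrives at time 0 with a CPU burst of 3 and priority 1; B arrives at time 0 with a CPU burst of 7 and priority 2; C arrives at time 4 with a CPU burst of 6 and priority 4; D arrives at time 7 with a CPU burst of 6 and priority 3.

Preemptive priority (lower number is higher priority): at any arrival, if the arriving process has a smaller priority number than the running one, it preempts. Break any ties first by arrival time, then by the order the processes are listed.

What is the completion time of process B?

Gantt: | A 0-3 | B 3-10 | D 10-16 | C 16-22 |
Completion: A=3  B=10  C=22  D=16

10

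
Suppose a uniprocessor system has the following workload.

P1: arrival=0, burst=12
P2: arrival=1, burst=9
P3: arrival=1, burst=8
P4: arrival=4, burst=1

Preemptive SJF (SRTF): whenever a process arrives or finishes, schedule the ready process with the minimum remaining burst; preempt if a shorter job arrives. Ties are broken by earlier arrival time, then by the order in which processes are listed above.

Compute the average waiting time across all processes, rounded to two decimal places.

Schedule: | P1 0-1 | P3 1-4 | P4 4-5 | P3 5-10 | P2 10-19 | P1 19-30 |
Completion: P1=30  P2=19  P3=10  P4=5
Turnaround (C−A): P1=30  P2=18  P3=9  P4=1
Waiting times: P1=18, P2=9, P3=1, P4=0
Average waiting = (18+9+1+0) / 4 = 28/4 = 7.00

7.00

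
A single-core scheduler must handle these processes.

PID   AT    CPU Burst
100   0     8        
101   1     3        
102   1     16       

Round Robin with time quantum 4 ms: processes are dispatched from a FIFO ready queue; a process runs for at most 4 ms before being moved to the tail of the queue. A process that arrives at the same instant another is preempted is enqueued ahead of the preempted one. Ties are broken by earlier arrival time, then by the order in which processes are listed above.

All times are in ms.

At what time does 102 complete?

27

Gantt: | 100 0-4 | 101 4-7 | 102 7-11 | 100 11-15 | 102 15-27 |
Completion: 100=15  101=7  102=27
Turnaround (C−A): 100=15  101=6  102=26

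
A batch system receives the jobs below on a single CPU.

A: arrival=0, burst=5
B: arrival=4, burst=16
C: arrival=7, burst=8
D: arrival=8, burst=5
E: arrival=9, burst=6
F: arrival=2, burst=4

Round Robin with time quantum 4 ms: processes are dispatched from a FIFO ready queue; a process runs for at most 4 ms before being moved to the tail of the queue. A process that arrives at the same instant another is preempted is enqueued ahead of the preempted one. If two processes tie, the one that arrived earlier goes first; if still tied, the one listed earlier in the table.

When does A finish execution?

Schedule: | A 0-4 | F 4-8 | B 8-12 | A 12-13 | C 13-17 | D 17-21 | E 21-25 | B 25-29 | C 29-33 | D 33-34 | E 34-36 | B 36-44 |
Completion: A=13  B=44  C=33  D=34  E=36  F=8

13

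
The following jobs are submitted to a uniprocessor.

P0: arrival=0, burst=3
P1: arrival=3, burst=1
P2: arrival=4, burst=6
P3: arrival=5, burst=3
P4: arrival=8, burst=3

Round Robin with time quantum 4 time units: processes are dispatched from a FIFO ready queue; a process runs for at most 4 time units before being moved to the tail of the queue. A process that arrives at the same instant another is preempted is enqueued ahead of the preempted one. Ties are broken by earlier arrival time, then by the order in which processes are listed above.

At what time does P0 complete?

Schedule: | P0 0-3 | P1 3-4 | P2 4-8 | P3 8-11 | P4 11-14 | P2 14-16 |
Completion: P0=3  P1=4  P2=16  P3=11  P4=14

3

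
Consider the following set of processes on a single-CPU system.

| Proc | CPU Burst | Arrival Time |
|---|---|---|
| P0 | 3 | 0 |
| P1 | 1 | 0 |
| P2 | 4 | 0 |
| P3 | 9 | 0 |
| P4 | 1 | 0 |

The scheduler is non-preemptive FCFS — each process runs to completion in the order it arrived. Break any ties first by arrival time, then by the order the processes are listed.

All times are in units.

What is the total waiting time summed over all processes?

32

Timeline: | P0 0-3 | P1 3-4 | P2 4-8 | P3 8-17 | P4 17-18 |
Completion: P0=3  P1=4  P2=8  P3=17  P4=18
Turnaround (C−A): P0=3  P1=4  P2=8  P3=17  P4=18
Waiting = turnaround − burst: P0=0, P1=3, P2=4, P3=8, P4=17
Total waiting = 0 + 3 + 4 + 8 + 17 = 32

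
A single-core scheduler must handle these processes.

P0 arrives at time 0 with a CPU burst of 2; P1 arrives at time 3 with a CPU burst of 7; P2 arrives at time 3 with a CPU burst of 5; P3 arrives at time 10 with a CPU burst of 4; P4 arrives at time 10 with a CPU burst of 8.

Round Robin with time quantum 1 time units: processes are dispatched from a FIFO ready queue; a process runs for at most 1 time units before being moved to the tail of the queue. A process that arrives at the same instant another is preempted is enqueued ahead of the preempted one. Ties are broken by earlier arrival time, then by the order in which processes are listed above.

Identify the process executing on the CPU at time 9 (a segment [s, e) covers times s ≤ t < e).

Gantt: | P0 0-2 | idle 2-3 | P1 3-4 | P2 4-5 | P1 5-6 | P2 6-7 | P1 7-8 | P2 8-9 | P1 9-10 | P2 10-11 | P3 11-12 | P4 12-13 | P1 13-14 | P2 14-15 | P3 15-16 | P4 16-17 | P1 17-18 | P3 18-19 | P4 19-20 | P1 20-21 | P3 21-22 | P4 22-27 |
Completion: P0=2  P1=21  P2=15  P3=22  P4=27

P1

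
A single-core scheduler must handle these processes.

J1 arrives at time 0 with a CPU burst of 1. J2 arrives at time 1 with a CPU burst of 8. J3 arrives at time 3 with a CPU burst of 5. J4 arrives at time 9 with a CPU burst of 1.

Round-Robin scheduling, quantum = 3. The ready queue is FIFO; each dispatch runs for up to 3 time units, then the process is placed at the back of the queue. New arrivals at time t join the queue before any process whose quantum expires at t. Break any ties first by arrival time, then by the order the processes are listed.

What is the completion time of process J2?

15

Timeline: | J1 0-1 | J2 1-4 | J3 4-7 | J2 7-10 | J3 10-12 | J4 12-13 | J2 13-15 |
Completion: J1=1  J2=15  J3=12  J4=13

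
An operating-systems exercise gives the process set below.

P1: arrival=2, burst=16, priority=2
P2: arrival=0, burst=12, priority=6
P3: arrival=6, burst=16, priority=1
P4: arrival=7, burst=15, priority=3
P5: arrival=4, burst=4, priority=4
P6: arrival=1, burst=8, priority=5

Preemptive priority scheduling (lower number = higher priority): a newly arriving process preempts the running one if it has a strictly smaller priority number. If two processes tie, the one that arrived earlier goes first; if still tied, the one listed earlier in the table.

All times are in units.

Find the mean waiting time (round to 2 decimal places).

33.00

Gantt: | P2 0-1 | P6 1-2 | P1 2-6 | P3 6-22 | P1 22-34 | P4 34-49 | P5 49-53 | P6 53-60 | P2 60-71 |
Completion: P1=34  P2=71  P3=22  P4=49  P5=53  P6=60
Waiting times: P1=16, P2=59, P3=0, P4=27, P5=45, P6=51
Average waiting = (16+59+0+27+45+51) / 6 = 198/6 = 33.00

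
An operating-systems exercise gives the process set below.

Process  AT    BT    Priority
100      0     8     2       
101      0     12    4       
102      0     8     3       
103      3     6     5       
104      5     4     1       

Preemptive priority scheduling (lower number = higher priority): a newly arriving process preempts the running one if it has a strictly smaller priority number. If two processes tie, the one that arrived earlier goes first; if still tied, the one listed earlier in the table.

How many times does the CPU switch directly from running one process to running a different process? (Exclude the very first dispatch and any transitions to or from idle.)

5

Schedule: | 100 0-5 | 104 5-9 | 100 9-12 | 102 12-20 | 101 20-32 | 103 32-38 |
Completion: 100=12  101=32  102=20  103=38  104=9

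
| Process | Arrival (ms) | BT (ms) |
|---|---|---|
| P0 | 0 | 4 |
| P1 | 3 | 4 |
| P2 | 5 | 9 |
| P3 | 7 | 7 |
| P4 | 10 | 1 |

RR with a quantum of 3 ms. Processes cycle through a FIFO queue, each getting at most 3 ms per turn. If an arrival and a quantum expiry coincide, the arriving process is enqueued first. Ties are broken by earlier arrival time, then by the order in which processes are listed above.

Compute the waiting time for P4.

Gantt: | P0 0-3 | P1 3-6 | P0 6-7 | P2 7-10 | P1 10-11 | P3 11-14 | P4 14-15 | P2 15-18 | P3 18-21 | P2 21-24 | P3 24-25 |
Completion: P0=7  P1=11  P2=24  P3=25  P4=15
Waiting(P4) = turnaround − burst = 5 − 1 = 4

4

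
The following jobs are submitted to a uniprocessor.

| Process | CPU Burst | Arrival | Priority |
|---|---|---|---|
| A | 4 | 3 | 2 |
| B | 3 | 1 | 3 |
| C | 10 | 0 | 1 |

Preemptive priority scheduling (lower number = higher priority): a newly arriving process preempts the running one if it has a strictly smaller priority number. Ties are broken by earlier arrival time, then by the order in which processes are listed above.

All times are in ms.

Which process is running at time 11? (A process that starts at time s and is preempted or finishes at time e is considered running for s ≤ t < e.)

A

Gantt: | C 0-10 | A 10-14 | B 14-17 |
Completion: A=14  B=17  C=10
Turnaround (C−A): A=11  B=16  C=10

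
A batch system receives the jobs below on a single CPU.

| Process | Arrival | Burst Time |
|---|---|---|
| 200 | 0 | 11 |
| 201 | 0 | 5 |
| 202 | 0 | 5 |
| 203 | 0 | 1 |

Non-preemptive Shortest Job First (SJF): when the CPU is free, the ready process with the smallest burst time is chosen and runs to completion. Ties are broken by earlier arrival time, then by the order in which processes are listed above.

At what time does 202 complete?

11

Timeline: | 203 0-1 | 201 1-6 | 202 6-11 | 200 11-22 |
Completion: 200=22  201=6  202=11  203=1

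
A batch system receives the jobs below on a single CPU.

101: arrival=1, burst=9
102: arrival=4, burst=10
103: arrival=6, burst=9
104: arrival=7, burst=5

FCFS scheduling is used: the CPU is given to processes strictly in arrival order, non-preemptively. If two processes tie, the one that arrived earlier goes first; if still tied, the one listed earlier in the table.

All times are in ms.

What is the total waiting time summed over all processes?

42

Schedule: | idle 0-1 | 101 1-10 | 102 10-20 | 103 20-29 | 104 29-34 |
Completion: 101=10  102=20  103=29  104=34
Turnaround (C−A): 101=9  102=16  103=23  104=27
Waiting = turnaround − burst: 101=0, 102=6, 103=14, 104=22
Total waiting = 0 + 6 + 14 + 22 = 42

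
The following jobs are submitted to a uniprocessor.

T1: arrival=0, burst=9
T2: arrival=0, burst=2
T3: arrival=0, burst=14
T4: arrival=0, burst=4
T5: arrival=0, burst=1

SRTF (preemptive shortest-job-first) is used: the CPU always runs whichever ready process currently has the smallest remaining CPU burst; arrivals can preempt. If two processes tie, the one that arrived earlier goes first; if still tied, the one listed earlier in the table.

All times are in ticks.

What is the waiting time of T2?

1

Timeline: | T5 0-1 | T2 1-3 | T4 3-7 | T1 7-16 | T3 16-30 |
Completion: T1=16  T2=3  T3=30  T4=7  T5=1
Waiting(T2) = turnaround − burst = 3 − 2 = 1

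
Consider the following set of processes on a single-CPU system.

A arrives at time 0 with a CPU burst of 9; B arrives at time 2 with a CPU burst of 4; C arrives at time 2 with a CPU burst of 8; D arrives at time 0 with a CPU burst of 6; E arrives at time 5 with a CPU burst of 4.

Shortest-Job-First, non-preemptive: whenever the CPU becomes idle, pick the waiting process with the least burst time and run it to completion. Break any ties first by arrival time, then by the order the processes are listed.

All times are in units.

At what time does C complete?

Timeline: | D 0-6 | B 6-10 | E 10-14 | C 14-22 | A 22-31 |
Completion: A=31  B=10  C=22  D=6  E=14
Turnaround (C−A): A=31  B=8  C=20  D=6  E=9

22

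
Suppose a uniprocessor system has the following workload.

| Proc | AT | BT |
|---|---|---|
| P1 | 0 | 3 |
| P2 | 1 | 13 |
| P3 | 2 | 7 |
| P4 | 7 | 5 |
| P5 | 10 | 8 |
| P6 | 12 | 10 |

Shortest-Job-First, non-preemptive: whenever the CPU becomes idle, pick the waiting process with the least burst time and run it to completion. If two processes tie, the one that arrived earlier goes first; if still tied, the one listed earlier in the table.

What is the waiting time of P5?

5

Gantt: | P1 0-3 | P3 3-10 | P4 10-15 | P5 15-23 | P6 23-33 | P2 33-46 |
Completion: P1=3  P2=46  P3=10  P4=15  P5=23  P6=33
Turnaround (C−A): P1=3  P2=45  P3=8  P4=8  P5=13  P6=21
Waiting(P5) = turnaround − burst = 13 − 8 = 5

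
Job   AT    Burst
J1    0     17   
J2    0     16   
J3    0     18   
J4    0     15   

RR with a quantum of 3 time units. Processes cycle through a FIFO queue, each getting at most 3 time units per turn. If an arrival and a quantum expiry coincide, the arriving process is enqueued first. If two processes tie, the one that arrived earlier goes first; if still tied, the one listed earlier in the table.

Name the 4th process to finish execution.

J3

Timeline: | J1 0-3 | J2 3-6 | J3 6-9 | J4 9-12 | J1 12-15 | J2 15-18 | J3 18-21 | J4 21-24 | J1 24-27 | J2 27-30 | J3 30-33 | J4 33-36 | J1 36-39 | J2 39-42 | J3 42-45 | J4 45-48 | J1 48-51 | J2 51-54 | J3 54-57 | J4 57-60 | J1 60-62 | J2 62-63 | J3 63-66 |
Completion: J1=62  J2=63  J3=66  J4=60
Finish order: J4 → J1 → J2 → J3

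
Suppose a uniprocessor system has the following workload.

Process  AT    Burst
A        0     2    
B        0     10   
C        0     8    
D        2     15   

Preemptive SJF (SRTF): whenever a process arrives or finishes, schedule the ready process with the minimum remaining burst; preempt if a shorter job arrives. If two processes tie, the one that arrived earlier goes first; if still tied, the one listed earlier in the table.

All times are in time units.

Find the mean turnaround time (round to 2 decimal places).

16.25

Schedule: | A 0-2 | C 2-10 | B 10-20 | D 20-35 |
Completion: A=2  B=20  C=10  D=35
Turnaround (C−A): A=2  B=20  C=10  D=33
Turnaround times: A=2, B=20, C=10, D=33
Average turnaround = (2+20+10+33) / 4 = 65/4 = 16.25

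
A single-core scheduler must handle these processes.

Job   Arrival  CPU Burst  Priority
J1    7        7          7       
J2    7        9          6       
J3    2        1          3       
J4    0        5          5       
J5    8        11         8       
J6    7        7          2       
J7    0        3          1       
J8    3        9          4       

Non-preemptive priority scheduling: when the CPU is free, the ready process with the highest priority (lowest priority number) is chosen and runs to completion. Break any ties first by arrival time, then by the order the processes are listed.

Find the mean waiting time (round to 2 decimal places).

13.25

Schedule: | J7 0-3 | J3 3-4 | J8 4-13 | J6 13-20 | J4 20-25 | J2 25-34 | J1 34-41 | J5 41-52 |
Completion: J1=41  J2=34  J3=4  J4=25  J5=52  J6=20  J7=3  J8=13
Turnaround (C−A): J1=34  J2=27  J3=2  J4=25  J5=44  J6=13  J7=3  J8=10
Waiting times: J1=27, J2=18, J3=1, J4=20, J5=33, J6=6, J7=0, J8=1
Average waiting = (27+18+1+20+33+6+0+1) / 8 = 106/8 = 13.25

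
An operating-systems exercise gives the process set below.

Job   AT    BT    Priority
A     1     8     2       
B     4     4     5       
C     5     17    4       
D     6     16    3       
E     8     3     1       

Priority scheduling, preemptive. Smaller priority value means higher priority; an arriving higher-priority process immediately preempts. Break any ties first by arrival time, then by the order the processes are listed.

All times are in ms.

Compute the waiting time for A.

Gantt: | idle 0-1 | A 1-8 | E 8-11 | A 11-12 | D 12-28 | C 28-45 | B 45-49 |
Completion: A=12  B=49  C=45  D=28  E=11
Turnaround (C−A): A=11  B=45  C=40  D=22  E=3
Waiting(A) = turnaround − burst = 11 − 8 = 3

3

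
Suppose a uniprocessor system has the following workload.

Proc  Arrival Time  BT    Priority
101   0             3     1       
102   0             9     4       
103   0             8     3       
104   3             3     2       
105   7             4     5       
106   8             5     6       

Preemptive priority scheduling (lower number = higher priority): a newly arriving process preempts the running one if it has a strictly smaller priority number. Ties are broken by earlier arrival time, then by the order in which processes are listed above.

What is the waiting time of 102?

Schedule: | 101 0-3 | 104 3-6 | 103 6-14 | 102 14-23 | 105 23-27 | 106 27-32 |
Completion: 101=3  102=23  103=14  104=6  105=27  106=32
Turnaround (C−A): 101=3  102=23  103=14  104=3  105=20  106=24
Waiting(102) = turnaround − burst = 23 − 9 = 14

14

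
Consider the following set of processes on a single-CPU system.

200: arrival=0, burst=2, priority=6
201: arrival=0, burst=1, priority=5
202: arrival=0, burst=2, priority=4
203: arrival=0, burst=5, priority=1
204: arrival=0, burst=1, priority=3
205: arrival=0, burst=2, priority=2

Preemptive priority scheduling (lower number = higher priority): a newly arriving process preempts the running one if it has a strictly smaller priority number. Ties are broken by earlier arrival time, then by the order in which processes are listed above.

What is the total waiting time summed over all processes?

Schedule: | 203 0-5 | 205 5-7 | 204 7-8 | 202 8-10 | 201 10-11 | 200 11-13 |
Completion: 200=13  201=11  202=10  203=5  204=8  205=7
Turnaround (C−A): 200=13  201=11  202=10  203=5  204=8  205=7
Waiting = turnaround − burst: 200=11, 201=10, 202=8, 203=0, 204=7, 205=5
Total waiting = 11 + 10 + 8 + 0 + 7 + 5 = 41

41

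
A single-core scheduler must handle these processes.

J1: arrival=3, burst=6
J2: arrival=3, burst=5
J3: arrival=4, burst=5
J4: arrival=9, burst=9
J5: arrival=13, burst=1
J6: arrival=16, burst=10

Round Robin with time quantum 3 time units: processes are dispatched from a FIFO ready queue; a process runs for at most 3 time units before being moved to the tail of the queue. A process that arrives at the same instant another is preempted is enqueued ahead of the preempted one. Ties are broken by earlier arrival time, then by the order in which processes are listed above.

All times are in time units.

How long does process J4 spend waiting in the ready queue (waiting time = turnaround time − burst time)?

Timeline: | idle 0-3 | J1 3-6 | J2 6-9 | J3 9-12 | J1 12-15 | J4 15-18 | J2 18-20 | J3 20-22 | J5 22-23 | J6 23-26 | J4 26-29 | J6 29-32 | J4 32-35 | J6 35-39 |
Completion: J1=15  J2=20  J3=22  J4=35  J5=23  J6=39
Turnaround (C−A): J1=12  J2=17  J3=18  J4=26  J5=10  J6=23
Waiting(J4) = turnaround − burst = 26 − 9 = 17

17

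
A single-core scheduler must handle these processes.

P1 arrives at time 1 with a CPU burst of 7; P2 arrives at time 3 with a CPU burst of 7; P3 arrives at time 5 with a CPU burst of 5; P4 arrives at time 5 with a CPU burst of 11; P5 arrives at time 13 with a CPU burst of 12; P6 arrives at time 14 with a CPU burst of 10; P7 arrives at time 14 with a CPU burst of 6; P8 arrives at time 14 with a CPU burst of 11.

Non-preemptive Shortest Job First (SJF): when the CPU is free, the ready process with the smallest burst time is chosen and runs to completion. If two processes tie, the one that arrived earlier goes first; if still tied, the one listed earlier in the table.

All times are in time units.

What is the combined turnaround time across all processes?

Schedule: | idle 0-1 | P1 1-8 | P3 8-13 | P2 13-20 | P7 20-26 | P6 26-36 | P4 36-47 | P8 47-58 | P5 58-70 |
Completion: P1=8  P2=20  P3=13  P4=47  P5=70  P6=36  P7=26  P8=58
Turnaround (C−A): P1=7  P2=17  P3=8  P4=42  P5=57  P6=22  P7=12  P8=44
Turnaround = completion − arrival: P1=7, P2=17, P3=8, P4=42, P5=57, P6=22, P7=12, P8=44
Total turnaround = 7 + 17 + 8 + 42 + 57 + 22 + 12 + 44 = 209

209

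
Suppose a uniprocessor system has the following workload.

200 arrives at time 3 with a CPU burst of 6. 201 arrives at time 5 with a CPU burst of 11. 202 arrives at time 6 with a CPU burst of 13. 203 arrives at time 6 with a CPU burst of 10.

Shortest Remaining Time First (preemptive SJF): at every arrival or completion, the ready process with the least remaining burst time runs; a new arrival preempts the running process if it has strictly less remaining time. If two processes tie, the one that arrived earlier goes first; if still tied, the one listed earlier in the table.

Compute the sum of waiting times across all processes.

Timeline: | idle 0-3 | 200 3-9 | 203 9-19 | 201 19-30 | 202 30-43 |
Completion: 200=9  201=30  202=43  203=19
Waiting = turnaround − burst: 200=0, 201=14, 202=24, 203=3
Total waiting = 0 + 14 + 24 + 3 = 41

41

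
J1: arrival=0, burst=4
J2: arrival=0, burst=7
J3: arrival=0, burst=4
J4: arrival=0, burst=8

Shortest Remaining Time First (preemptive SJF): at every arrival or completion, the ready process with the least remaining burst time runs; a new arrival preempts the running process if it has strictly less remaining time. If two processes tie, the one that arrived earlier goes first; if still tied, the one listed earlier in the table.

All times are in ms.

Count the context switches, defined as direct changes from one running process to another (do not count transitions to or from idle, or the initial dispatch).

Gantt: | J1 0-4 | J3 4-8 | J2 8-15 | J4 15-23 |
Completion: J1=4  J2=15  J3=8  J4=23
Turnaround (C−A): J1=4  J2=15  J3=8  J4=23

3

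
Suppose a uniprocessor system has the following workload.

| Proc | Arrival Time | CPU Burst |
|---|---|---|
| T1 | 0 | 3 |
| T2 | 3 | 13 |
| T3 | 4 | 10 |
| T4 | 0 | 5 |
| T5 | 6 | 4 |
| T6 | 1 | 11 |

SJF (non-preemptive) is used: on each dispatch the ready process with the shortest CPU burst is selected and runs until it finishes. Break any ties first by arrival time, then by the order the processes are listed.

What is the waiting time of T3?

Schedule: | T1 0-3 | T4 3-8 | T5 8-12 | T3 12-22 | T6 22-33 | T2 33-46 |
Completion: T1=3  T2=46  T3=22  T4=8  T5=12  T6=33
Turnaround (C−A): T1=3  T2=43  T3=18  T4=8  T5=6  T6=32
Waiting(T3) = turnaround − burst = 18 − 10 = 8

8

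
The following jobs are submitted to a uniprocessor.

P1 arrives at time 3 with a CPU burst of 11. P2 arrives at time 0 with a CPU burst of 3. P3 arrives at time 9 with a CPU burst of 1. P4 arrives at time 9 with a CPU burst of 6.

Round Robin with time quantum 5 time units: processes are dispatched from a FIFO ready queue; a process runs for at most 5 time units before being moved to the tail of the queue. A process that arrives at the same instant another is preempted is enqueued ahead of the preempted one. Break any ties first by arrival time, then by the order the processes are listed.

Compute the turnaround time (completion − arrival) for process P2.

3

Schedule: | P2 0-3 | P1 3-13 | P3 13-14 | P4 14-19 | P1 19-20 | P4 20-21 |
Completion: P1=20  P2=3  P3=14  P4=21
Turnaround (C−A): P1=17  P2=3  P3=5  P4=12
Turnaround(P2) = completion − arrival = 3 − 0 = 3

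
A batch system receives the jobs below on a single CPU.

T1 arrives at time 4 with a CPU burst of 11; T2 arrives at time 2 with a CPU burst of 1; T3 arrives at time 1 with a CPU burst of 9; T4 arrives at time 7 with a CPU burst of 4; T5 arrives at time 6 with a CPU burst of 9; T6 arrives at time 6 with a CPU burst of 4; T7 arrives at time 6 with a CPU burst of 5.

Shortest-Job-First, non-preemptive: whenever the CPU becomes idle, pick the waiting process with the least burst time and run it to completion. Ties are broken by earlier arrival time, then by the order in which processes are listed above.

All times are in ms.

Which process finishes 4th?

T4

Gantt: | idle 0-1 | T3 1-10 | T2 10-11 | T6 11-15 | T4 15-19 | T7 19-24 | T5 24-33 | T1 33-44 |
Completion: T1=44  T2=11  T3=10  T4=19  T5=33  T6=15  T7=24
Turnaround (C−A): T1=40  T2=9  T3=9  T4=12  T5=27  T6=9  T7=18
Finish order: T3 → T2 → T6 → T4 → T7 → T5 → T1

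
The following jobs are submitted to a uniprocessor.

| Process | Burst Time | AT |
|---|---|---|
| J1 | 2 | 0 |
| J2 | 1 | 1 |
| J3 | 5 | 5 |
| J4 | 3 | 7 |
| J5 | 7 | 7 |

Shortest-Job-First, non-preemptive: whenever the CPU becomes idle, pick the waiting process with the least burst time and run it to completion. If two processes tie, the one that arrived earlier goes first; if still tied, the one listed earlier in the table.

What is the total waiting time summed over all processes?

10

Timeline: | J1 0-2 | J2 2-3 | idle 3-5 | J3 5-10 | J4 10-13 | J5 13-20 |
Completion: J1=2  J2=3  J3=10  J4=13  J5=20
Turnaround (C−A): J1=2  J2=2  J3=5  J4=6  J5=13
Waiting = turnaround − burst: J1=0, J2=1, J3=0, J4=3, J5=6
Total waiting = 0 + 1 + 0 + 3 + 6 = 10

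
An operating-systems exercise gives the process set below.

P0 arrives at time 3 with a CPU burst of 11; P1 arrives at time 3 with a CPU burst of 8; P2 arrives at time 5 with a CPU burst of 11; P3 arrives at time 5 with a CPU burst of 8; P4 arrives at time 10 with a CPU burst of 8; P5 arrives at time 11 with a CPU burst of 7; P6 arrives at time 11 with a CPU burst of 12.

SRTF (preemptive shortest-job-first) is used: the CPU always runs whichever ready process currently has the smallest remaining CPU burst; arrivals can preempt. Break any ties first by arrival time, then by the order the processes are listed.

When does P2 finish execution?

56

Gantt: | idle 0-3 | P1 3-11 | P5 11-18 | P3 18-26 | P4 26-34 | P0 34-45 | P2 45-56 | P6 56-68 |
Completion: P0=45  P1=11  P2=56  P3=26  P4=34  P5=18  P6=68
Turnaround (C−A): P0=42  P1=8  P2=51  P3=21  P4=24  P5=7  P6=57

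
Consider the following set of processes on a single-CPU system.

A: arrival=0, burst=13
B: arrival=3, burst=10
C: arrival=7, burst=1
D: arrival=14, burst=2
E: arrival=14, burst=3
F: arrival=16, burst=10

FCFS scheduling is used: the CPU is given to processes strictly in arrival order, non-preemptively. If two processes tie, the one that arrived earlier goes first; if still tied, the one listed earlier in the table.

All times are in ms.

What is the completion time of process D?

26

Timeline: | A 0-13 | B 13-23 | C 23-24 | D 24-26 | E 26-29 | F 29-39 |
Completion: A=13  B=23  C=24  D=26  E=29  F=39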